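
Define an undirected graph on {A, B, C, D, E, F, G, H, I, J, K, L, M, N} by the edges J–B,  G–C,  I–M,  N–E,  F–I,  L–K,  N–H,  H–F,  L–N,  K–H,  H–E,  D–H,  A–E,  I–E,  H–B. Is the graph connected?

No

Component: {C, G}
Component: {A, B, D, E, F, H, I, J, K, L, M, N}
There are 2 separate components, so the graph is not connected.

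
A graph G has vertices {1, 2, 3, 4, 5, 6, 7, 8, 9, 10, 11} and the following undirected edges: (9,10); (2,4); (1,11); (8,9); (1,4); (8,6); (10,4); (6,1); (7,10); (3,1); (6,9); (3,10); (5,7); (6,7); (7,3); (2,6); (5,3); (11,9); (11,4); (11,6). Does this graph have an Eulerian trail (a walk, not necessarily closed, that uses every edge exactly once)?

Yes

Degrees: 1:4, 2:2, 3:4, 4:4, 5:2, 6:6, 7:4, 8:2, 9:4, 10:4, 11:4
Odd-degree vertices: none (0 total).
With 0 odd-degree vertices and all edges in one connected piece, an Eulerian trail exists.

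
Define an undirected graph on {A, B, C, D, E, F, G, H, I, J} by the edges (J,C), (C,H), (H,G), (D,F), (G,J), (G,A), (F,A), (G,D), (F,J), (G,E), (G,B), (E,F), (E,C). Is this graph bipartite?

Yes

Partition the vertices as {C, F, G, I} vs {A, B, D, E, H, J}. Each listed edge has one endpoint in each part, so the graph is bipartite.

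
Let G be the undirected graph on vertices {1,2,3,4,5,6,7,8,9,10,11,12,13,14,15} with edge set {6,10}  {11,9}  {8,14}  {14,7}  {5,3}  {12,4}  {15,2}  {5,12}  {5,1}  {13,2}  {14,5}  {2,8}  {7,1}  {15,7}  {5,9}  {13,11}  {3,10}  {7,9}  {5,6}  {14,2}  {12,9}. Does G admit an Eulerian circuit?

No

Degrees: 1:2, 2:4, 3:2, 4:1, 5:6, 6:2, 7:4, 8:2, 9:4, 10:2, 11:2, 12:3, 13:2, 14:4, 15:2
Vertices with odd degree: 4, 12. An Eulerian circuit requires all degrees even.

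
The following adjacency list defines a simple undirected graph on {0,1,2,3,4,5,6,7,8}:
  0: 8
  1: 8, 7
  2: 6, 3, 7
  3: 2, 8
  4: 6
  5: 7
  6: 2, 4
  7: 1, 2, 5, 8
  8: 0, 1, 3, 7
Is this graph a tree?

No

|V| = 9, |E| = 10.
A tree on 9 vertices has exactly 8 edges; this graph has 10, so it contains a cycle and is not a tree.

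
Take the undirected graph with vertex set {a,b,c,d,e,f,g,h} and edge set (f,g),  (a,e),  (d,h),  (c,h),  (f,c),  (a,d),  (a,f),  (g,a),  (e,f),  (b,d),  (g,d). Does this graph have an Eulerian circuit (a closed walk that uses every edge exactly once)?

No

Degrees: a:4, b:1, c:2, d:4, e:2, f:4, g:3, h:2
b, g have odd degree; an Eulerian circuit needs every degree to be even, so none exists.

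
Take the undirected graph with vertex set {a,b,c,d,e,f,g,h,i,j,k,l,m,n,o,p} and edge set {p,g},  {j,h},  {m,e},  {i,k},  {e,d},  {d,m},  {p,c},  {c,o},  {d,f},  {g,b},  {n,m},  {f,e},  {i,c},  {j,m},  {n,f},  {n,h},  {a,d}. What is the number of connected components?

Component: {l}
Component: {b, c, g, i, k, o, p}
Component: {a, d, e, f, h, j, m, n}

3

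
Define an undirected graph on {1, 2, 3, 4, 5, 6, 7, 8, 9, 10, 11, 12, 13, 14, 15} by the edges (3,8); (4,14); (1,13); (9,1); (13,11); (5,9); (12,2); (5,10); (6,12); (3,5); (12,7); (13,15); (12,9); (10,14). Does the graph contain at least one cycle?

No

The graph has 15 vertices, 14 edges, and 1 connected component.
A forest on 15 vertices with 1 component has exactly 14 edges, which matches — so no cycle.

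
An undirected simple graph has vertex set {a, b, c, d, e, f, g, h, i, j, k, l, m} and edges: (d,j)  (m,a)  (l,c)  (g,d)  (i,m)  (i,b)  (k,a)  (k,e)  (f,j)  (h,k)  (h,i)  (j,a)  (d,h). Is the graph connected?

Component: {c, l}
Component: {a, b, d, e, f, g, h, i, j, k, m}
There are 2 separate components, so the graph is not connected.

No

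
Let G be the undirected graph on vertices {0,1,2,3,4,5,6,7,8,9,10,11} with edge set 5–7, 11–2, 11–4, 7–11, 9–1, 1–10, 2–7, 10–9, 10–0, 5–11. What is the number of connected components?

5

Component: {3}
Component: {6}
Component: {8}
Component: {0, 1, 9, 10}
Component: {2, 4, 5, 7, 11}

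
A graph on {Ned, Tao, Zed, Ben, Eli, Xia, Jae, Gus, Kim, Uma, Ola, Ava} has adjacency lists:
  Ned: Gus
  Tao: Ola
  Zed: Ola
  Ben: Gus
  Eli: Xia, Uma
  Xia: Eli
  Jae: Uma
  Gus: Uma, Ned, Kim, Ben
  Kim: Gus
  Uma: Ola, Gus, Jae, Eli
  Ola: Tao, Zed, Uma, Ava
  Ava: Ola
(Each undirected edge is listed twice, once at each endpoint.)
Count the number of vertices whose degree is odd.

8

Degrees: Ned:1, Tao:1, Zed:1, Ben:1, Eli:2, Xia:1, Jae:1, Gus:4, Kim:1, Uma:4, Ola:4, Ava:1
Odd-degree vertices: Ned, Tao, Zed, Ben, Xia, Jae, Kim, Ava.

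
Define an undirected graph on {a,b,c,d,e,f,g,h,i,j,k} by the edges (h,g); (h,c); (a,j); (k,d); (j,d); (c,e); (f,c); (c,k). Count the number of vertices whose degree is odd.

Degrees: a:1, b:0, c:4, d:2, e:1, f:1, g:1, h:2, i:0, j:2, k:2
Odd-degree vertices: a, e, f, g.

4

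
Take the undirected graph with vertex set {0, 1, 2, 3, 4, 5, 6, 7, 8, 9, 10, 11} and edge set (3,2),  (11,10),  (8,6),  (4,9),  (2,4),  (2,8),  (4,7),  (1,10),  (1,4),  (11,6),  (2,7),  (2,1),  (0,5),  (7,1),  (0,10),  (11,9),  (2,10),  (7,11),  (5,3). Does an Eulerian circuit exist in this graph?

Yes

Degrees: 0:2, 1:4, 2:6, 3:2, 4:4, 5:2, 6:2, 7:4, 8:2, 9:2, 10:4, 11:4
Every vertex has even degree and the edges form a single connected piece, so an Eulerian circuit exists.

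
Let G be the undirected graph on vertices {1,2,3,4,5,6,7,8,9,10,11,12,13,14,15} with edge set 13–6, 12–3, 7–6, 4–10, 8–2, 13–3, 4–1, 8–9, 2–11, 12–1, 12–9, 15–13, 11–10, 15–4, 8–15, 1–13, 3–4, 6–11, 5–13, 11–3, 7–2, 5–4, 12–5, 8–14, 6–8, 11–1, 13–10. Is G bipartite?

A valid 2-coloring puts {4, 7, 8, 11, 12, 13} on one side and {1, 2, 3, 5, 6, 9, 10, 14, 15} on the other; every edge crosses between the two sides.

Yes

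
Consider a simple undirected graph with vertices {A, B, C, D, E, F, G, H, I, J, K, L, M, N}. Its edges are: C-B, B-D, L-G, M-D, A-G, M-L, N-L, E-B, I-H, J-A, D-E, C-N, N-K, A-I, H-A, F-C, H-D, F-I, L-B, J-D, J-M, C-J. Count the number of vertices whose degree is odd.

Degrees: A:4, B:4, C:4, D:5, E:2, F:2, G:2, H:3, I:3, J:4, K:1, L:4, M:3, N:3
Odd-degree vertices: D, H, I, K, M, N.

6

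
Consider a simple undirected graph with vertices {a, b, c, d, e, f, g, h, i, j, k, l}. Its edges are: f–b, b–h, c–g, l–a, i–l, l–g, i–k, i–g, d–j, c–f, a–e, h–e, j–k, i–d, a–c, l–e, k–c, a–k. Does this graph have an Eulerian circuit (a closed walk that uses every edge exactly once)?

No

Degrees: a:4, b:2, c:4, d:2, e:3, f:2, g:3, h:2, i:4, j:2, k:4, l:4
e, g have odd degree; an Eulerian circuit needs every degree to be even, so none exists.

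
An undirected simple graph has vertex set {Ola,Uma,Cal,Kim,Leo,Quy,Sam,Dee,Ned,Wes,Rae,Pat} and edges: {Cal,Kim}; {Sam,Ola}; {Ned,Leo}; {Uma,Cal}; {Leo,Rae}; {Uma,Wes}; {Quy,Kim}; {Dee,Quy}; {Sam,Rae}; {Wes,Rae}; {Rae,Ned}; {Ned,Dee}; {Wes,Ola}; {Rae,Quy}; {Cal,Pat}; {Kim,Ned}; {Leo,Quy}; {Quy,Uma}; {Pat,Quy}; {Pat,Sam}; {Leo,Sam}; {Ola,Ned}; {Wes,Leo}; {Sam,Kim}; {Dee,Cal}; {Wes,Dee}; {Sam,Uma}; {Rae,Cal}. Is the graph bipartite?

Leo-Rae-Quy-Leo is an odd cycle (length 3), and a bipartite graph can contain only even cycles.

No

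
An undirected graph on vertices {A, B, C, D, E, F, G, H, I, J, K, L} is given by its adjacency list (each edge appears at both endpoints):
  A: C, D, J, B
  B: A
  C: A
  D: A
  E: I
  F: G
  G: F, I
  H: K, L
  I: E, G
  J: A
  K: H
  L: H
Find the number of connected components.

Component: {H, K, L}
Component: {E, F, G, I}
Component: {A, B, C, D, J}

3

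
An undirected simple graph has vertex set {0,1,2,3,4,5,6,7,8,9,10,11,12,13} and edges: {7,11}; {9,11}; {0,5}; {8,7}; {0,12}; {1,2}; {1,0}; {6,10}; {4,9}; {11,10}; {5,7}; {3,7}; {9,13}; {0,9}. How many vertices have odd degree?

8

Degrees: 0:4, 1:2, 2:1, 3:1, 4:1, 5:2, 6:1, 7:4, 8:1, 9:4, 10:2, 11:3, 12:1, 13:1
Odd-degree vertices: 2, 3, 4, 6, 8, 11, 12, 13.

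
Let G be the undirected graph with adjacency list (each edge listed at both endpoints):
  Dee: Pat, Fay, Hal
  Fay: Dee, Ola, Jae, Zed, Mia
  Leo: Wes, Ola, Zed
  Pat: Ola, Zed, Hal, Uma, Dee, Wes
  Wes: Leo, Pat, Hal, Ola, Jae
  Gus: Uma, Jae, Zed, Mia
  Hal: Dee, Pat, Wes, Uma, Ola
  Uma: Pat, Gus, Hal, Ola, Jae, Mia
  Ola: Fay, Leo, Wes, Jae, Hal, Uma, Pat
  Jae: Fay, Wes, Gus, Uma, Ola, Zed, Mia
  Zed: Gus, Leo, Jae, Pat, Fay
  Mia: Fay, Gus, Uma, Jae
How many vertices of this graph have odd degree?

8

Degrees: Dee:3, Fay:5, Leo:3, Pat:6, Wes:5, Gus:4, Hal:5, Uma:6, Ola:7, Jae:7, Zed:5, Mia:4
Odd-degree vertices: Dee, Fay, Leo, Wes, Hal, Ola, Jae, Zed.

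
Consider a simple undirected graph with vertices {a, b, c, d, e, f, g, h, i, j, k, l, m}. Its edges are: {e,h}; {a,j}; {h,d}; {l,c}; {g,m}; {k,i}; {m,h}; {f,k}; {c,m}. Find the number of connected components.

4

Component: {b}
Component: {a, j}
Component: {f, i, k}
Component: {c, d, e, g, h, l, m}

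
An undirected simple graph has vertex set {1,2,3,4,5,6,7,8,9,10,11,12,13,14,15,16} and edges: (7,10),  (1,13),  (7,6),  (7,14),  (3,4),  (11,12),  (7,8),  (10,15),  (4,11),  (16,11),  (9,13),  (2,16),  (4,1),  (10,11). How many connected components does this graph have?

Component: {5}
Component: {1, 2, 3, 4, 6, 7, 8, 9, 10, 11, 12, 13, 14, 15, 16}

2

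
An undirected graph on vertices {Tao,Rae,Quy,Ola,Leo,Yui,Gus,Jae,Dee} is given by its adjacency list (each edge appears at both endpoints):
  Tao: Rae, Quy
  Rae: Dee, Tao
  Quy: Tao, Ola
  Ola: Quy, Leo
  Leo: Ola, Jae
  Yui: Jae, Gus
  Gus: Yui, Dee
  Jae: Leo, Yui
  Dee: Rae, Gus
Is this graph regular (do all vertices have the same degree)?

Yes

Degrees: Tao:2, Rae:2, Quy:2, Ola:2, Leo:2, Yui:2, Gus:2, Jae:2, Dee:2
All degrees equal 2; the graph is regular.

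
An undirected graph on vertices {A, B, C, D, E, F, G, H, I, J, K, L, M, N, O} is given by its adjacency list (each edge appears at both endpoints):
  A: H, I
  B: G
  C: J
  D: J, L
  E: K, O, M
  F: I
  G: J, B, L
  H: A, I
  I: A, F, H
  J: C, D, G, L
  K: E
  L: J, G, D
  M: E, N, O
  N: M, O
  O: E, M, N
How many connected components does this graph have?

Component: {A, F, H, I}
Component: {E, K, M, N, O}
Component: {B, C, D, G, J, L}

3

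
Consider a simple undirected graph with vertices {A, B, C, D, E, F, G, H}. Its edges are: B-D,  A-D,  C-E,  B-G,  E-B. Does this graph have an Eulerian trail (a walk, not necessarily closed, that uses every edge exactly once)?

No

Degrees: A:1, B:3, C:1, D:2, E:2, F:0, G:1, H:0
Odd-degree vertices: A, B, C, G (4 total).
An Eulerian trail requires 0 or 2 odd-degree vertices; here there are 4.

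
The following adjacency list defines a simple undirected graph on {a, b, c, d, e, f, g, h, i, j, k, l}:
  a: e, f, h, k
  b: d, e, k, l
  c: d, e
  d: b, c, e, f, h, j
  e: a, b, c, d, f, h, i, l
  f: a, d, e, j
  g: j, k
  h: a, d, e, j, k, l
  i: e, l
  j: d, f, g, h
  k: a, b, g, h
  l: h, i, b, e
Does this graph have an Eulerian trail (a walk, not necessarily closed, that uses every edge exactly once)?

Degrees: a:4, b:4, c:2, d:6, e:8, f:4, g:2, h:6, i:2, j:4, k:4, l:4
Odd-degree vertices: none (0 total).
With 0 odd-degree vertices and all edges in one connected piece, an Eulerian trail exists.

Yes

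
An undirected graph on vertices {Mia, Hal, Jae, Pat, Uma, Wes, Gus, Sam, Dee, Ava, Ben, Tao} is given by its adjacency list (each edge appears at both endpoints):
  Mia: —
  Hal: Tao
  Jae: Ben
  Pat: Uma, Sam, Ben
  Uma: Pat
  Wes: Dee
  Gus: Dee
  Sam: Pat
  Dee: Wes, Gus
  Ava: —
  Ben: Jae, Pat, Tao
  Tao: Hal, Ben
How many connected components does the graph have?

Component: {Mia}
Component: {Ava}
Component: {Wes, Gus, Dee}
Component: {Hal, Jae, Pat, Uma, Sam, Ben, Tao}

4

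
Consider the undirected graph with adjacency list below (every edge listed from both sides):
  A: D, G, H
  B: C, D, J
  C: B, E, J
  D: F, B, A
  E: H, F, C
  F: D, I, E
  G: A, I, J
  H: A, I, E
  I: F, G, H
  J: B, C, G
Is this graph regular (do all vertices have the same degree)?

Degrees: A:3, B:3, C:3, D:3, E:3, F:3, G:3, H:3, I:3, J:3
Every vertex has degree 3, so the graph is 3-regular.

Yes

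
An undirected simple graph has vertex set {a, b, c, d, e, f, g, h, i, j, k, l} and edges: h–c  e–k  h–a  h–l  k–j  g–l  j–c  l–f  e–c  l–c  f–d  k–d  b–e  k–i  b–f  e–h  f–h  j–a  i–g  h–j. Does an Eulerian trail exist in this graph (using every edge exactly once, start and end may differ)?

Degrees: a:2, b:2, c:4, d:2, e:4, f:4, g:2, h:6, i:2, j:4, k:4, l:4
Odd-degree vertices: none (0 total).
The non-isolated vertices are connected and exactly 0 have odd degree, so an Eulerian trail exists.

Yes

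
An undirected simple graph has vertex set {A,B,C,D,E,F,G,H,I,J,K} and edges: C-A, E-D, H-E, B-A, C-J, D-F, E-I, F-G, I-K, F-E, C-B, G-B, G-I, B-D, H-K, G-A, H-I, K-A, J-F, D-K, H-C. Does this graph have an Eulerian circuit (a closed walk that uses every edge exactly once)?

Degrees: A:4, B:4, C:4, D:4, E:4, F:4, G:4, H:4, I:4, J:2, K:4
Every vertex has even degree and the edges form a single connected piece, so an Eulerian circuit exists.

Yes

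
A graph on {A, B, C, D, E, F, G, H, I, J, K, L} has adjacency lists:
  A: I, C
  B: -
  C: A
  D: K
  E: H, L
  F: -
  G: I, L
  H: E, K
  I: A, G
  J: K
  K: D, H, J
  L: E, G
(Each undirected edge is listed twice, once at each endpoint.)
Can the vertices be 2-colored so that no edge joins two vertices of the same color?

Partition the vertices as {B, C, D, F, H, I, J, L} vs {A, E, G, K}. Each listed edge has one endpoint in each part, so the graph is bipartite.

Yes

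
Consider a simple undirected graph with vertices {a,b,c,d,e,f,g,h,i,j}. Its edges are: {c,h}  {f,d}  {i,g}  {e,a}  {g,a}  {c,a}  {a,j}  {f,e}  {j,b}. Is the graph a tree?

Yes

|V| = 10, |E| = 9.
Connected and |E| = |V| - 1, which characterizes a tree.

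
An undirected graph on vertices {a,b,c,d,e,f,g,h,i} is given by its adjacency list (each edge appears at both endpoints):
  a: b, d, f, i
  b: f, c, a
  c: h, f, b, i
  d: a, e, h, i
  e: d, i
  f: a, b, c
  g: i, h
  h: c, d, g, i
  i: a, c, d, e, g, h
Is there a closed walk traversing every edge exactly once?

Degrees: a:4, b:3, c:4, d:4, e:2, f:3, g:2, h:4, i:6
b, f have odd degree; an Eulerian circuit needs every degree to be even, so none exists.

No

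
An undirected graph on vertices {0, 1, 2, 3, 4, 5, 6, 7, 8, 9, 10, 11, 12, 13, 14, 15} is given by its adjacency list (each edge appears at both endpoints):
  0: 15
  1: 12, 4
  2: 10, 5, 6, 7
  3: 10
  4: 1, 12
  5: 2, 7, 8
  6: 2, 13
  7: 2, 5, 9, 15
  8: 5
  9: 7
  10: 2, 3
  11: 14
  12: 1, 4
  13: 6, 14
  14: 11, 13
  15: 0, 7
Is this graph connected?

No

Component: {1, 4, 12}
Component: {0, 2, 3, 5, 6, 7, 8, 9, 10, 11, 13, 14, 15}
No edge joins these 2 groups, so the graph is disconnected.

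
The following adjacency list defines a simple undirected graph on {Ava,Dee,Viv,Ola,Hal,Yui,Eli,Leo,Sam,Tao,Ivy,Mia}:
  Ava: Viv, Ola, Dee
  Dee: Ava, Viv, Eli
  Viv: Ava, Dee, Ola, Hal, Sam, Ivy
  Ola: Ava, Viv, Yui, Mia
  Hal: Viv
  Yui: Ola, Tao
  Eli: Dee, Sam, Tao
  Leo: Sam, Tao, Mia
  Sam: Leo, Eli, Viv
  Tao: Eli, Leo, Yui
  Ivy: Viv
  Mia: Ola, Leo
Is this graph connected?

Yes

Starting from Ava and exploring outward reaches every vertex (Ava, Viv, Dee, Ola, Ivy, Hal, Sam, Eli, Mia, Yui, Leo, Tao); the graph is connected.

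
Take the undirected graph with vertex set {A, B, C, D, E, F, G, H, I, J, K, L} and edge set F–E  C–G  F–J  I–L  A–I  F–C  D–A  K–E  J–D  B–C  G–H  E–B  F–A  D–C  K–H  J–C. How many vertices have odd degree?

Degrees: A:3, B:2, C:5, D:3, E:3, F:4, G:2, H:2, I:2, J:3, K:2, L:1
Odd-degree vertices: A, C, D, E, J, L.

6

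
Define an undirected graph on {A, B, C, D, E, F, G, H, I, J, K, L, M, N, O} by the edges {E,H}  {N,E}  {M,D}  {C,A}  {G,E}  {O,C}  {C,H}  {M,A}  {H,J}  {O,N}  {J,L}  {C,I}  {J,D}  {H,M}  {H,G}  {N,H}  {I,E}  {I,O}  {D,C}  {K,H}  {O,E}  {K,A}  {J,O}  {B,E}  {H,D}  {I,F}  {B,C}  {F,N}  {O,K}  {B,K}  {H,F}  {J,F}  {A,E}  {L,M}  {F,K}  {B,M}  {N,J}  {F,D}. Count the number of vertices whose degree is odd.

Degrees: A:4, B:4, C:6, D:5, E:7, F:6, G:2, H:9, I:4, J:6, K:5, L:2, M:5, N:5, O:6
Odd-degree vertices: D, E, H, K, M, N.

6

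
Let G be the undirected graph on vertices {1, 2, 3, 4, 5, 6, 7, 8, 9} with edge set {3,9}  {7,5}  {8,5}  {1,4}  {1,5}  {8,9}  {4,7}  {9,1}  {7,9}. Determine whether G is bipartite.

Yes

A valid 2-coloring puts {2, 4, 5, 6, 9} on one side and {1, 3, 7, 8} on the other; every edge crosses between the two sides.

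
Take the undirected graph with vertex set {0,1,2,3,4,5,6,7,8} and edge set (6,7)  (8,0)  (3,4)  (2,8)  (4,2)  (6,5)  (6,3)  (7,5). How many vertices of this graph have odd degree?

Degrees: 0:1, 1:0, 2:2, 3:2, 4:2, 5:2, 6:3, 7:2, 8:2
Odd-degree vertices: 0, 6.

2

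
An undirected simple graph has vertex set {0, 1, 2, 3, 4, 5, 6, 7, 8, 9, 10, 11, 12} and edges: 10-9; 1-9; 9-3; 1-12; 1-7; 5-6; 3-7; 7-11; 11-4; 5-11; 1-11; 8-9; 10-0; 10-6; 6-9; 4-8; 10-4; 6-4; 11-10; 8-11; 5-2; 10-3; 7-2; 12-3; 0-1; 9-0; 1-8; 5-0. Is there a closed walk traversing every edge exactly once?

Degrees: 0:4, 1:6, 2:2, 3:4, 4:4, 5:4, 6:4, 7:4, 8:4, 9:6, 10:6, 11:6, 12:2
Every vertex has even degree and the edges form a single connected piece, so an Eulerian circuit exists.

Yes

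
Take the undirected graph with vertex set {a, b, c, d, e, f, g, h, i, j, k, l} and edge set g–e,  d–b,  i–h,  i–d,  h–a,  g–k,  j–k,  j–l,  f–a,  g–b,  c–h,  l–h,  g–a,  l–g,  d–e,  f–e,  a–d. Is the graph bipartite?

Yes

Partition the vertices as {d, f, g, h, j} vs {a, b, c, e, i, k, l}. Each listed edge has one endpoint in each part, so the graph is bipartite.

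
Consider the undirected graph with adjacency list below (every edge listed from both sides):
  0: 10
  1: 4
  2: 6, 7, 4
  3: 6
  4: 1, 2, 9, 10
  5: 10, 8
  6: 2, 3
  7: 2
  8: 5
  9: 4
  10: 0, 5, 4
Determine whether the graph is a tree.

Yes

The graph has 11 vertices and 10 edges.
Connected and |E| = |V| - 1, which characterizes a tree.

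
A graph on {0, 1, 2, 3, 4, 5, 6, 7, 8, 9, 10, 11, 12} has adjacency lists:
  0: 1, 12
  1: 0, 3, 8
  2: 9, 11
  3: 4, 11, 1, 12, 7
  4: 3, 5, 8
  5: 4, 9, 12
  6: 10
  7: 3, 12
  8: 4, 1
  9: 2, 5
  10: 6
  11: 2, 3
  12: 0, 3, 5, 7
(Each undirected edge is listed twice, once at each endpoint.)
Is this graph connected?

Component: {6, 10}
Component: {0, 1, 2, 3, 4, 5, 7, 8, 9, 11, 12}
There are 2 separate components, so the graph is not connected.

No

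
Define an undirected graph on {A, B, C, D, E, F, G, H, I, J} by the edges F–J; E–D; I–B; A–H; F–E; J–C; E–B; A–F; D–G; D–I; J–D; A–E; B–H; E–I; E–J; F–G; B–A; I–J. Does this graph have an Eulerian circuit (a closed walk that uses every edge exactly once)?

Degrees: A:4, B:4, C:1, D:4, E:6, F:4, G:2, H:2, I:4, J:5
C, J have odd degree; an Eulerian circuit needs every degree to be even, so none exists.

No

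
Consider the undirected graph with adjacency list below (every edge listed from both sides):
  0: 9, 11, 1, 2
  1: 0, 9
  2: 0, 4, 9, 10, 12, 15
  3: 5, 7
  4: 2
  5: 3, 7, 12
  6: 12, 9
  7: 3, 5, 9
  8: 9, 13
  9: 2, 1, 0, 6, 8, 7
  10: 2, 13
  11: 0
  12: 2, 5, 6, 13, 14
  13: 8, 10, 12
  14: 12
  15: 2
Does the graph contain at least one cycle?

|V| = 16, |E| = 22, number of components = 1.
Since 22 > 16 - 1, a cycle must exist; for instance 2-9-8-13-10-2.

Yes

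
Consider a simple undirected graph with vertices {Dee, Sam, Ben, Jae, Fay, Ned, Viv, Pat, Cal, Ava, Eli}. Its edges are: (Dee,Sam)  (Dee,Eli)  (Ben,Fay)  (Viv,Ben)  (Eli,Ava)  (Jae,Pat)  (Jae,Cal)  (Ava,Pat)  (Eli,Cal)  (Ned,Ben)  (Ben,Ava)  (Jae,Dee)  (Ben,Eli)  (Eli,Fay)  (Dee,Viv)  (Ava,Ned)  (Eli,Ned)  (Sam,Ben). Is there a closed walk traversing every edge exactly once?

No

Degrees: Dee:4, Sam:2, Ben:6, Jae:3, Fay:2, Ned:3, Viv:2, Pat:2, Cal:2, Ava:4, Eli:6
Jae, Ned have odd degree; an Eulerian circuit needs every degree to be even, so none exists.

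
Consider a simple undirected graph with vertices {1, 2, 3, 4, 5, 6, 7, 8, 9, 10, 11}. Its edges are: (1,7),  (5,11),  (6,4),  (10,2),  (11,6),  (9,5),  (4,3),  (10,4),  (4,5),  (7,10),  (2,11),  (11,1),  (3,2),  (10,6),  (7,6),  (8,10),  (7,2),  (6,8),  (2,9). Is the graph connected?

A breadth-first search from 1 visits 1, 11, 7, 2, 5, 6, 10, 3, 9, 4, 8 — all 11 vertices — so the graph is connected.

Yes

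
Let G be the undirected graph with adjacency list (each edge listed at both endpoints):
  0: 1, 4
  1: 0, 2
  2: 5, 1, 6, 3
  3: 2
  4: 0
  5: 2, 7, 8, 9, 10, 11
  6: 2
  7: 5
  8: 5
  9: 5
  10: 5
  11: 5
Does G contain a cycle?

No

|V| = 12, |E| = 11, number of components = 1.
A forest on 12 vertices with 1 component has exactly 11 edges, which matches — so no cycle.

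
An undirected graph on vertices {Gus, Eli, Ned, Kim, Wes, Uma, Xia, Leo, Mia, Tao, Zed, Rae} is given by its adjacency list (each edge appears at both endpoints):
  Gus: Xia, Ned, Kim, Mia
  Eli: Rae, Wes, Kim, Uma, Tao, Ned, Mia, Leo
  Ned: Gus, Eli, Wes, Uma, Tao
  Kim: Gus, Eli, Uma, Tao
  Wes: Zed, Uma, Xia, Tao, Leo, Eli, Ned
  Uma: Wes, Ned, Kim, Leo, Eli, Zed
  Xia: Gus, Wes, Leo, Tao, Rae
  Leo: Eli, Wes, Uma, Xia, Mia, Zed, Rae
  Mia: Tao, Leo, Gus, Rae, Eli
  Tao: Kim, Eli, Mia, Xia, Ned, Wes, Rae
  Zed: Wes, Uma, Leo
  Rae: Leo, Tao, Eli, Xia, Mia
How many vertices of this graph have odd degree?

8

Degrees: Gus:4, Eli:8, Ned:5, Kim:4, Wes:7, Uma:6, Xia:5, Leo:7, Mia:5, Tao:7, Zed:3, Rae:5
Odd-degree vertices: Ned, Wes, Xia, Leo, Mia, Tao, Zed, Rae.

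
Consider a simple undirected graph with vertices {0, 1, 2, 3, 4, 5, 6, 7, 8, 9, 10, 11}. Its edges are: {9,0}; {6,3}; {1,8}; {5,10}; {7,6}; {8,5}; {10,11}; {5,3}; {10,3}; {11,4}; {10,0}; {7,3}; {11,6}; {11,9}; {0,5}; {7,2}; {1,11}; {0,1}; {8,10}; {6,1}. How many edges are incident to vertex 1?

Neighbors of 1: 0, 6, 8, 11.

4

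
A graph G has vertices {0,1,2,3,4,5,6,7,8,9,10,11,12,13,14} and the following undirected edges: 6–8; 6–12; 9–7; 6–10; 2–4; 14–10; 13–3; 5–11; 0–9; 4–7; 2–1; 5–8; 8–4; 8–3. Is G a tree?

|V| = 15, |E| = 14.
Connected and |E| = |V| - 1, which characterizes a tree.

Yes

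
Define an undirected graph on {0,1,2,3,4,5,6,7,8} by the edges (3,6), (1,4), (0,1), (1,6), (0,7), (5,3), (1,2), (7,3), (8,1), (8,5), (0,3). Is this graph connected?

Yes

A breadth-first search from 0 visits 0, 3, 7, 1, 6, 5, 8, 4, 2 — all 9 vertices — so the graph is connected.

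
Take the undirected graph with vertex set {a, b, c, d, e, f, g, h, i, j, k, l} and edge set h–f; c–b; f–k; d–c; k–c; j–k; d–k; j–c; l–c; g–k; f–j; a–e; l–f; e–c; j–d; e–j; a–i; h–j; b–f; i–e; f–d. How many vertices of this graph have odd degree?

Degrees: a:2, b:2, c:6, d:4, e:4, f:6, g:1, h:2, i:2, j:6, k:5, l:2
Odd-degree vertices: g, k.

2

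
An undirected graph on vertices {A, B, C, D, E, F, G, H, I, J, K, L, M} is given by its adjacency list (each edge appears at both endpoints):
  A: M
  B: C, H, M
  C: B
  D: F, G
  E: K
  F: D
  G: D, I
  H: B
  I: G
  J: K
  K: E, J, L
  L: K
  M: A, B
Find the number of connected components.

Component: {D, F, G, I}
Component: {E, J, K, L}
Component: {A, B, C, H, M}

3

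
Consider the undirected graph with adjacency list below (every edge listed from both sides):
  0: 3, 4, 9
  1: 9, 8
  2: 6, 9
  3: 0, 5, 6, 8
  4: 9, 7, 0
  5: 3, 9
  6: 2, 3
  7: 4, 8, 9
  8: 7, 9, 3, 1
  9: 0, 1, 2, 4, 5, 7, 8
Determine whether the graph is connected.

Starting from 0 and exploring outward reaches every vertex (0, 9, 4, 3, 2, 5, 8, 1, 7, 6); the graph is connected.

Yes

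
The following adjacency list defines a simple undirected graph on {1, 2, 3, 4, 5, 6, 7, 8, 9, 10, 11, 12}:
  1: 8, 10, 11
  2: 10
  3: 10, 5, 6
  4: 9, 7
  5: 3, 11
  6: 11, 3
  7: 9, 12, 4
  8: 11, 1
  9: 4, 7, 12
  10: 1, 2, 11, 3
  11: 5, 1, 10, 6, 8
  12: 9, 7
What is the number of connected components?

Component: {4, 7, 9, 12}
Component: {1, 2, 3, 5, 6, 8, 10, 11}

2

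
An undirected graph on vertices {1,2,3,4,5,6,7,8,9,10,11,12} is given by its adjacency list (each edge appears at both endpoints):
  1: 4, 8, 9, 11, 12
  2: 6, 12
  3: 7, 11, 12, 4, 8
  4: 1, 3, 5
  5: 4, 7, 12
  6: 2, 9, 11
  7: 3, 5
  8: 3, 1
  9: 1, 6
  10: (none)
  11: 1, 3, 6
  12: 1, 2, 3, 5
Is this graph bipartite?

No

1-9-6-2-12-1 is an odd cycle (length 5), and a bipartite graph can contain only even cycles.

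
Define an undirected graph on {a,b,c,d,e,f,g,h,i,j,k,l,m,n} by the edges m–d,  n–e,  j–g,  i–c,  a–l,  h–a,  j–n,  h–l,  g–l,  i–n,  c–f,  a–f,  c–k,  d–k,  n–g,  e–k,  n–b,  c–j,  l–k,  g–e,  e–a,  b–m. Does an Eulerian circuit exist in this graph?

Degrees: a:4, b:2, c:4, d:2, e:4, f:2, g:4, h:2, i:2, j:3, k:4, l:4, m:2, n:5
j, n have odd degree; an Eulerian circuit needs every degree to be even, so none exists.

No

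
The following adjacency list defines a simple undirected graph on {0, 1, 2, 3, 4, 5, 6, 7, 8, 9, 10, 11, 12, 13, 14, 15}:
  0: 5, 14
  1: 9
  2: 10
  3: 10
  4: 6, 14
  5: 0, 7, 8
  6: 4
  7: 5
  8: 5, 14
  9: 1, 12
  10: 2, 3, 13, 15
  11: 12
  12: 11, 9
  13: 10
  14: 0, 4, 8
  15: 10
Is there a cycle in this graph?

|V| = 16, |E| = 14, number of components = 3.
Since 14 > 16 - 3, a cycle must exist; for instance 0-14-8-5-0.

Yes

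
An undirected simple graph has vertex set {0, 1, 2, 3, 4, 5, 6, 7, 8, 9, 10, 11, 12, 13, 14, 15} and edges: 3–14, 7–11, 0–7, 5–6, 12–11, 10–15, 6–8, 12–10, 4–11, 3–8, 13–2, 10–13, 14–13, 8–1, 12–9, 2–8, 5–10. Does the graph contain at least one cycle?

The graph has 16 vertices, 17 edges, and 1 connected component.
Since 17 > 16 - 1, a cycle must exist; for instance 10-5-6-8-2-13-10.

Yes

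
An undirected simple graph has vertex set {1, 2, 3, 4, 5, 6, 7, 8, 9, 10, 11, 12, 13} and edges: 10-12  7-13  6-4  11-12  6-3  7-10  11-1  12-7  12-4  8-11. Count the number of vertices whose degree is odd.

Degrees: 1:1, 2:0, 3:1, 4:2, 5:0, 6:2, 7:3, 8:1, 9:0, 10:2, 11:3, 12:4, 13:1
Odd-degree vertices: 1, 3, 7, 8, 11, 13.

6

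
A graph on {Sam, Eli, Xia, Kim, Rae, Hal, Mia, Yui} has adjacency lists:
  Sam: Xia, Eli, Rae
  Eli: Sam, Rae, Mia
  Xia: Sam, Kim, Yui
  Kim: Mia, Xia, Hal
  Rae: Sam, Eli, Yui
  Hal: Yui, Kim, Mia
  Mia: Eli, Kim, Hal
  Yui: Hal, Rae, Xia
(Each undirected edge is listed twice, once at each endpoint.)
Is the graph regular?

Yes

Degrees: Sam:3, Eli:3, Xia:3, Kim:3, Rae:3, Hal:3, Mia:3, Yui:3
All degrees equal 3; the graph is regular.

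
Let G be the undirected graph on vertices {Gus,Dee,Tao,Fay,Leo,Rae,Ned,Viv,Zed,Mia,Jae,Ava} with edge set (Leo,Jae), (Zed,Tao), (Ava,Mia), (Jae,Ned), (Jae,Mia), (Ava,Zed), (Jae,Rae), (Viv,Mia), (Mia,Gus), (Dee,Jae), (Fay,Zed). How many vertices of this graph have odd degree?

10

Degrees: Gus:1, Dee:1, Tao:1, Fay:1, Leo:1, Rae:1, Ned:1, Viv:1, Zed:3, Mia:4, Jae:5, Ava:2
Odd-degree vertices: Gus, Dee, Tao, Fay, Leo, Rae, Ned, Viv, Zed, Jae.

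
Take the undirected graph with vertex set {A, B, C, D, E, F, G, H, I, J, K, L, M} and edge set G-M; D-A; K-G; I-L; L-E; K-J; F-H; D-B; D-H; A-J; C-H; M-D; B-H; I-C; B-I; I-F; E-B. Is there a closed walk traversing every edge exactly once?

Degrees: A:2, B:4, C:2, D:4, E:2, F:2, G:2, H:4, I:4, J:2, K:2, L:2, M:2
Every vertex has even degree and the edges form a single connected piece, so an Eulerian circuit exists.

Yes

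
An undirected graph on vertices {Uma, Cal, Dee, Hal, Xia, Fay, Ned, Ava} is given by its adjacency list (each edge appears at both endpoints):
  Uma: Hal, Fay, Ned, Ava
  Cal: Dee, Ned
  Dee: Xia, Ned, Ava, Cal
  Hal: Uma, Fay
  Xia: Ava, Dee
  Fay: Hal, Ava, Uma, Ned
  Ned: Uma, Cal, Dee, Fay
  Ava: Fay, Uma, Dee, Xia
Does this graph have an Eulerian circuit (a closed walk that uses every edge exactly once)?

Degrees: Uma:4, Cal:2, Dee:4, Hal:2, Xia:2, Fay:4, Ned:4, Ava:4
Every vertex has even degree and the edges form a single connected piece, so an Eulerian circuit exists.

Yes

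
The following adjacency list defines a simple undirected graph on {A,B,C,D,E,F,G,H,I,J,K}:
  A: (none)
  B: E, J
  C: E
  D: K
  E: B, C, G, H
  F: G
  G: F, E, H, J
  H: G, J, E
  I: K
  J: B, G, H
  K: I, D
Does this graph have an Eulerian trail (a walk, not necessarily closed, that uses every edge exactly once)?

No

Degrees: A:0, B:2, C:1, D:1, E:4, F:1, G:4, H:3, I:1, J:3, K:2
Odd-degree vertices: C, D, F, H, I, J (6 total).
With 6 odd-degree vertices (more than two), no single trail can use every edge.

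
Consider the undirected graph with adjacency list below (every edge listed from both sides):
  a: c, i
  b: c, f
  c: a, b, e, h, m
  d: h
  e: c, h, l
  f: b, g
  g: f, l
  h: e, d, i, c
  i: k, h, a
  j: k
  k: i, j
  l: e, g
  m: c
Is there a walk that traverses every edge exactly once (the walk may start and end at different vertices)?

Degrees: a:2, b:2, c:5, d:1, e:3, f:2, g:2, h:4, i:3, j:1, k:2, l:2, m:1
Odd-degree vertices: c, d, e, i, j, m (6 total).
An Eulerian trail requires 0 or 2 odd-degree vertices; here there are 6.

No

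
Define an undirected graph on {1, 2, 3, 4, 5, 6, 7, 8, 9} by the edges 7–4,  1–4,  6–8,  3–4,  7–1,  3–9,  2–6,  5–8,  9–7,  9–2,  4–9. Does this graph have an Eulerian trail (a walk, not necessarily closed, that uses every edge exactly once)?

Degrees: 1:2, 2:2, 3:2, 4:4, 5:1, 6:2, 7:3, 8:2, 9:4
Odd-degree vertices: 5, 7 (2 total).
With 2 odd-degree vertices and all edges in one connected piece, an Eulerian trail exists (from 5 to 7).

Yes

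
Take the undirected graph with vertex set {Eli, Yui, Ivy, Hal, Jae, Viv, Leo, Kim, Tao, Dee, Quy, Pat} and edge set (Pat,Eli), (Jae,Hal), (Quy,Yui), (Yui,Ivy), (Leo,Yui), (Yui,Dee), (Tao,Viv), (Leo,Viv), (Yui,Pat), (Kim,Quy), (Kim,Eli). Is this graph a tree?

No

|V| = 12, |E| = 11.
It splits into 2 components, so it cannot be a tree.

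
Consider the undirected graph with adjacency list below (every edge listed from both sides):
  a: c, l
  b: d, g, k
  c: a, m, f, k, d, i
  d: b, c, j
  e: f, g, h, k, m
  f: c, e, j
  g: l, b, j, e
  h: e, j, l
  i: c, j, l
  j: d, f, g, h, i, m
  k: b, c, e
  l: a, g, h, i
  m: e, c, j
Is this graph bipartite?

Partition the vertices as {b, c, e, j, l} vs {a, d, f, g, h, i, k, m}. Each listed edge has one endpoint in each part, so the graph is bipartite.

Yes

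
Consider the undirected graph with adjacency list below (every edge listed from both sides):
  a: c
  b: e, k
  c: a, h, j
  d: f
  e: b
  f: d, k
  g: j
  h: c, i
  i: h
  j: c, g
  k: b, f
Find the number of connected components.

2

Component: {b, d, e, f, k}
Component: {a, c, g, h, i, j}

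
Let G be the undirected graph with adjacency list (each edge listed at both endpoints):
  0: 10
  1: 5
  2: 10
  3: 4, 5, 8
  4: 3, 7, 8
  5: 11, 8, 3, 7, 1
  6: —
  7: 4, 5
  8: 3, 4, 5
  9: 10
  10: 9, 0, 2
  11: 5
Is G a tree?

No

|V| = 12, |E| = 12.
It is not connected, so it is not a tree.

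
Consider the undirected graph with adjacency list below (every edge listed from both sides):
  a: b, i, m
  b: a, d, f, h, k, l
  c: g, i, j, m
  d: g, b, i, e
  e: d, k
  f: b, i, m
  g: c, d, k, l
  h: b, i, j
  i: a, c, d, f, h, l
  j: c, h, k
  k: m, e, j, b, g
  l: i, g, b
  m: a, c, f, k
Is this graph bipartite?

Yes

Partition the vertices as {b, e, g, i, j, m} vs {a, c, d, f, h, k, l}. Each listed edge has one endpoint in each part, so the graph is bipartite.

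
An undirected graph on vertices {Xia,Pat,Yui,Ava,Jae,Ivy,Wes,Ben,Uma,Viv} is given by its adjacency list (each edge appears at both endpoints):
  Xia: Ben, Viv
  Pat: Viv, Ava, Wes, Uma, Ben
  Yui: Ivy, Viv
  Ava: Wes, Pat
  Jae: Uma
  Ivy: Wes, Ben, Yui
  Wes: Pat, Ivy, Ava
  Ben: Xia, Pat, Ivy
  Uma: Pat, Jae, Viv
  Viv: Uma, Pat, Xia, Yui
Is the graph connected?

A breadth-first search from Xia visits Xia, Viv, Ben, Pat, Uma, Yui, Ivy, Ava, Wes, Jae — all 10 vertices — so the graph is connected.

Yes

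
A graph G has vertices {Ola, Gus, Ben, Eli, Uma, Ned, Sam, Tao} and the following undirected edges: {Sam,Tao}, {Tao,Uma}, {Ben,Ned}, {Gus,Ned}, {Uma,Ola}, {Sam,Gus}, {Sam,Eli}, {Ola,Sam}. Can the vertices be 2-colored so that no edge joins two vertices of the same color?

Yes

Partition the vertices as {Uma, Ned, Sam} vs {Ola, Gus, Ben, Eli, Tao}. Each listed edge has one endpoint in each part, so the graph is bipartite.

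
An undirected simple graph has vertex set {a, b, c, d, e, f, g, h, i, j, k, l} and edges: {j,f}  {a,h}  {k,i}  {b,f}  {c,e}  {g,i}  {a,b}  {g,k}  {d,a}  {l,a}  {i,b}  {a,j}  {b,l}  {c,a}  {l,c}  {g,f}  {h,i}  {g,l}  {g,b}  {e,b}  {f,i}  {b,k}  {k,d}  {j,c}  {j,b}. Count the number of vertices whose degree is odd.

2

Degrees: a:6, b:8, c:4, d:2, e:2, f:4, g:5, h:2, i:5, j:4, k:4, l:4
Odd-degree vertices: g, i.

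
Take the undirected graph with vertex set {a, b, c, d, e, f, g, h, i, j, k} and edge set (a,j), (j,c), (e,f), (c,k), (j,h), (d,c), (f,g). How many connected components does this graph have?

4

Component: {b}
Component: {i}
Component: {e, f, g}
Component: {a, c, d, h, j, k}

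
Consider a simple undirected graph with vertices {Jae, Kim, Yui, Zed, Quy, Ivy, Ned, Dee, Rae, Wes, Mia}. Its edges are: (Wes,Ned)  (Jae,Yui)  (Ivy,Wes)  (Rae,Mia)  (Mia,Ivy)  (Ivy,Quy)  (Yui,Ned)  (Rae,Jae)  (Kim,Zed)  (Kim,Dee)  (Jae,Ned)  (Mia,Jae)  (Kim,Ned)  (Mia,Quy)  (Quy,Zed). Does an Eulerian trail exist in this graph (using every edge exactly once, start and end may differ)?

No

Degrees: Jae:4, Kim:3, Yui:2, Zed:2, Quy:3, Ivy:3, Ned:4, Dee:1, Rae:2, Wes:2, Mia:4
Odd-degree vertices: Kim, Quy, Ivy, Dee (4 total).
With 4 odd-degree vertices (more than two), no single trail can use every edge.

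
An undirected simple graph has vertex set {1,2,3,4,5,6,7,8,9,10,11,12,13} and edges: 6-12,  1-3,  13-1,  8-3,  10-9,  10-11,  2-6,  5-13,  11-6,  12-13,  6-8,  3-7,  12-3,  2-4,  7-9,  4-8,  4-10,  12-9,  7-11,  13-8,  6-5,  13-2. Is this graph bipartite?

6-11-10-4-2-6 is an odd cycle (length 5), and a bipartite graph can contain only even cycles.

No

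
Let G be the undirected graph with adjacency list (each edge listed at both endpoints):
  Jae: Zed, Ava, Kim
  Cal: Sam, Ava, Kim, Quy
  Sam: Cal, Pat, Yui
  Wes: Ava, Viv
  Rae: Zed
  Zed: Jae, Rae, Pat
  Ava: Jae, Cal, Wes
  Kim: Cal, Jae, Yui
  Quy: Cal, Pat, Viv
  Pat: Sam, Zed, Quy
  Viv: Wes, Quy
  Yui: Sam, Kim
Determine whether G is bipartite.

The cycle Ava-Wes-Viv-Quy-Pat-Zed-Jae-Ava has length 7, which is odd, so the graph is not bipartite.

No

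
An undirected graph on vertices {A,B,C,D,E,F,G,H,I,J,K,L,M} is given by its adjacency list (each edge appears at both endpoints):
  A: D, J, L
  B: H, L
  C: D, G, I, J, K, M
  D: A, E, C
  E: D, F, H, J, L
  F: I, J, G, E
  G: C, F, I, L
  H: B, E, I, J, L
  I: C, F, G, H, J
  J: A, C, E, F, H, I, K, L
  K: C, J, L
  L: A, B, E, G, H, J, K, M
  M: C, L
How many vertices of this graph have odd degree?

6

Degrees: A:3, B:2, C:6, D:3, E:5, F:4, G:4, H:5, I:5, J:8, K:3, L:8, M:2
Odd-degree vertices: A, D, E, H, I, K.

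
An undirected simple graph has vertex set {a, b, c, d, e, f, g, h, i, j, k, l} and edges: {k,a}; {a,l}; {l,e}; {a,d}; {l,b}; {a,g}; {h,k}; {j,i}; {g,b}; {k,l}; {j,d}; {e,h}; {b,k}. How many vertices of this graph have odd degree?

2

Degrees: a:4, b:3, c:0, d:2, e:2, f:0, g:2, h:2, i:1, j:2, k:4, l:4
Odd-degree vertices: b, i.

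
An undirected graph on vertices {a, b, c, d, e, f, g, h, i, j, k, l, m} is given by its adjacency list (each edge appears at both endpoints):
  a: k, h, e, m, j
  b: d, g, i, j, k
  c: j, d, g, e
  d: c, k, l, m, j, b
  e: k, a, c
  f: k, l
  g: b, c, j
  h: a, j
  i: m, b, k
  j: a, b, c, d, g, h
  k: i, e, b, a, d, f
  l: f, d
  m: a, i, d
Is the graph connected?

Yes

Starting from a and exploring outward reaches every vertex (a, e, j, h, k, m, c, d, g, b, f, i, l); the graph is connected.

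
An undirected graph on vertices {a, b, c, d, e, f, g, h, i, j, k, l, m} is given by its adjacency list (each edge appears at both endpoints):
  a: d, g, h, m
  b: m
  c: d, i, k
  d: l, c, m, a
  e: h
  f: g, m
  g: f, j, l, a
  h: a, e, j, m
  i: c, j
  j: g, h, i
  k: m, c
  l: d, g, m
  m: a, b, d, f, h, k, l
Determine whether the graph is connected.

Yes

Starting from a and exploring outward reaches every vertex (a, d, h, m, g, l, c, e, j, b, f, k, i); the graph is connected.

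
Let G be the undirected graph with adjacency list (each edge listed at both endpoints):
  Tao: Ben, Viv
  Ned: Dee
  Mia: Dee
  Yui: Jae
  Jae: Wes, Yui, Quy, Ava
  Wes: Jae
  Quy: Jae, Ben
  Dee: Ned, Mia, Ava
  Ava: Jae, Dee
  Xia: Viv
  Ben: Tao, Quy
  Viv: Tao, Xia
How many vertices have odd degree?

6

Degrees: Tao:2, Ned:1, Mia:1, Yui:1, Jae:4, Wes:1, Quy:2, Dee:3, Ava:2, Xia:1, Ben:2, Viv:2
Odd-degree vertices: Ned, Mia, Yui, Wes, Dee, Xia.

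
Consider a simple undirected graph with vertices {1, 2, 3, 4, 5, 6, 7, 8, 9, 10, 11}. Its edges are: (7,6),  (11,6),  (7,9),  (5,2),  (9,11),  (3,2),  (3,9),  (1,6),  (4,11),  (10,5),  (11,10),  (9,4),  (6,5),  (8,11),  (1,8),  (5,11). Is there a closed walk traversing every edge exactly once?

Degrees: 1:2, 2:2, 3:2, 4:2, 5:4, 6:4, 7:2, 8:2, 9:4, 10:2, 11:6
Every vertex has even degree and the edges form a single connected piece, so an Eulerian circuit exists.

Yes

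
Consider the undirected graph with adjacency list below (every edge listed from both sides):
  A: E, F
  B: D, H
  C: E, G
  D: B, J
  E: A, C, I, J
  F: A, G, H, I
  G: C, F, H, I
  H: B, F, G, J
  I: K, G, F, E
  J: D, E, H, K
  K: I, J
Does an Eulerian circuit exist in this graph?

Degrees: A:2, B:2, C:2, D:2, E:4, F:4, G:4, H:4, I:4, J:4, K:2
All degrees are even and the non-isolated vertices are connected — an Eulerian circuit exists.

Yes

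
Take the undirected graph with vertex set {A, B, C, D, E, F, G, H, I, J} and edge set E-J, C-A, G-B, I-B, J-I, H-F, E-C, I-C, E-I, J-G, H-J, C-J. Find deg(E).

Neighbors of E: C, I, J.

3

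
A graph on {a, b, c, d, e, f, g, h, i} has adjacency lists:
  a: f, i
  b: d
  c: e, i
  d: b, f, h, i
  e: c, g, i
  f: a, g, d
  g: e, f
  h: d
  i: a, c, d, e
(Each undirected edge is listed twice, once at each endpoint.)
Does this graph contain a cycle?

|V| = 9, |E| = 11, number of components = 1.
One cycle is i-c-e-i.

Yes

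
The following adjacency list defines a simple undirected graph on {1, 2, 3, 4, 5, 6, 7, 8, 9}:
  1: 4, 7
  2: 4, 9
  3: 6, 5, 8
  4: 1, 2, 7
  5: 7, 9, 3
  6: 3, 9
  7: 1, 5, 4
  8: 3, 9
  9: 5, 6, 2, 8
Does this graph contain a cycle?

|V| = 9, |E| = 12, number of components = 1.
One cycle is 5-9-6-3-5.

Yes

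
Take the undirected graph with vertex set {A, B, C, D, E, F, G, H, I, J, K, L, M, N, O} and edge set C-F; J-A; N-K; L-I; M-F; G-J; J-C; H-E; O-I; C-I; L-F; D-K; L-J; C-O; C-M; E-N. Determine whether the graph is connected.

Component: {B}
Component: {D, E, H, K, N}
Component: {A, C, F, G, I, J, L, M, O}
No edge joins these 3 groups, so the graph is disconnected.

No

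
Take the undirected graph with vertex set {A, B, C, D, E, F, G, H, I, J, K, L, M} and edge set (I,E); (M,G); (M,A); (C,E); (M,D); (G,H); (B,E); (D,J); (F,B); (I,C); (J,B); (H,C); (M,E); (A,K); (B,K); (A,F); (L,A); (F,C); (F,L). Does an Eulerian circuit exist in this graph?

Degrees: A:4, B:4, C:4, D:2, E:4, F:4, G:2, H:2, I:2, J:2, K:2, L:2, M:4
Every vertex has even degree and the edges form a single connected piece, so an Eulerian circuit exists.

Yes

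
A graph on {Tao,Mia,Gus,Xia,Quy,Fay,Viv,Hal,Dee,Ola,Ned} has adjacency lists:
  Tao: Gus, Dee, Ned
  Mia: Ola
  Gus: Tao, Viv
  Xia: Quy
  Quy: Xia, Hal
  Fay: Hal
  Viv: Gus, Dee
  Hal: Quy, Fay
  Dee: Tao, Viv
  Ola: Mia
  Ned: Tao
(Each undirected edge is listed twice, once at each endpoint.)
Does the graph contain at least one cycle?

The graph has 11 vertices, 9 edges, and 3 connected components.
Since 9 > 11 - 3, a cycle must exist; for instance Tao-Gus-Viv-Dee-Tao.

Yes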